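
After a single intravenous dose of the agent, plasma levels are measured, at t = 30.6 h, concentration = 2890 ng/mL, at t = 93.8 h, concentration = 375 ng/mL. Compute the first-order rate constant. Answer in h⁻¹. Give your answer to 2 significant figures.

k = ln(C₁/C₂) / (t₂ − t₁) = ln(2890/375) / (93.8 − 30.6)
  = 2.042 / 63.20 = 0.03231 h⁻¹

0.032 h⁻¹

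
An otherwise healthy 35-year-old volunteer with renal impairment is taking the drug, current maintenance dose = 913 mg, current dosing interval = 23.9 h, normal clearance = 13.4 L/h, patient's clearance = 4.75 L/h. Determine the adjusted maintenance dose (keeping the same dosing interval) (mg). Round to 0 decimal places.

324 mg

To keep the same average steady-state level, dosing rate must scale with clearance.
CL ratio = 4.75 / 13.4 = 0.3545
New dose (same interval) = 913 × 0.3545 = 323.7 mg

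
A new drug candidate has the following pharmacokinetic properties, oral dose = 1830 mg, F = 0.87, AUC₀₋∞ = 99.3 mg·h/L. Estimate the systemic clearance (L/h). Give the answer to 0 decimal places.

16 L/h

CL = F·Dose / AUC = 0.87 × 1830 / 99.3 = 16.03 L/h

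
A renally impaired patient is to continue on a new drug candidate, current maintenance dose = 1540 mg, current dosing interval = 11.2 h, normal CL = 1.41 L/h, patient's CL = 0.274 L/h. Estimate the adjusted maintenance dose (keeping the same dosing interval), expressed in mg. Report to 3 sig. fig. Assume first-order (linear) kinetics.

To keep the same average steady-state level, dosing rate must scale with clearance.
CL ratio = 0.274 / 1.41 = 0.1943
New dose (same interval) = 1540 × 0.1943 = 299.2 mg

299 mg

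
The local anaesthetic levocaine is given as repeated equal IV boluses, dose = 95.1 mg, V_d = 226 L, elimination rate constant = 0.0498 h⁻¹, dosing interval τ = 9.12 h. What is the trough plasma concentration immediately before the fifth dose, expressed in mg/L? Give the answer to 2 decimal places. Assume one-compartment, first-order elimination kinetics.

0.61 mg/L

C₀ per dose = Dose / Vd = 95.1 / 226 = 0.4208 mg/L
Fraction remaining after one interval: r = e^(−kτ) = e^(−0.04980 × 9.12) = 0.6350
Before dose 5, 4 doses have been given (aged 1τ, 2τ, 3τ, 4τ).
C_trough = C₀ × (r + r² + … + r^4) = C₀ × r(1−r^4)/(1−r)
        = 0.4208 × 0.6350 × (1 − 0.1626) / (1 − 0.6350) = 0.6130 mg/L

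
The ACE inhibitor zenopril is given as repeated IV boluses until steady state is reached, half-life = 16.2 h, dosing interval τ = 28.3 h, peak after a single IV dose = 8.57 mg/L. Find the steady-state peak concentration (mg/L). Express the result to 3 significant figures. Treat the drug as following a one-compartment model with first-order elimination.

12.2 mg/L

k = ln2 / t½ = 0.693147 / 16.2 = 0.04279 h⁻¹
e^(−kτ) = e^(−0.04279 × 28.3) = 0.2979
Accumulation ratio R = 1 / (1 − e^(−kτ)) = 1 / (1 − 0.2979) = 1.424
Steady-state peak = C₀ × R = 8.57 × 1.424 = 12.20 mg/L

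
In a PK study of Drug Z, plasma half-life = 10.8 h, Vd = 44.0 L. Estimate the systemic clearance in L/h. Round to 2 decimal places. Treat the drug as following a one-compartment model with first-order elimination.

k = ln2 / t½ = 0.693147 / 10.8 = 0.06418 h⁻¹
CL = k × Vd = 0.06418 × 44.0 = 2.824 L/h

2.82 L/h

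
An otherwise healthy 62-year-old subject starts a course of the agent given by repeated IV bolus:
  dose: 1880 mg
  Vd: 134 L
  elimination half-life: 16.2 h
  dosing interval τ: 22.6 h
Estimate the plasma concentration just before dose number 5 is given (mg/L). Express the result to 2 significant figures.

8.4 mg/L

C₀ per dose = Dose / Vd = 1880 / 134 = 14.03 mg/L
k = ln2 / t½ = 0.693147 / 16.2 = 0.04279 h⁻¹
Fraction remaining after one interval: r = e^(−kτ) = e^(−0.04279 × 22.6) = 0.3802
Before dose 5, 4 doses have been given (aged 1τ, 2τ, 3τ, 4τ).
C_trough = C₀ × (r + r² + … + r^4) = C₀ × r(1−r^4)/(1−r)
        = 14.03 × 0.3802 × (1 − 0.02090) / (1 − 0.3802) = 8.426 mg/L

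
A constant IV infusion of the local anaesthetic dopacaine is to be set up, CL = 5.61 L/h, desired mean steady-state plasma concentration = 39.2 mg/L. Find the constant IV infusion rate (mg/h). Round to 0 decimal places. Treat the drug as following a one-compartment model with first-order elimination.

At steady state, infusion rate R₀ = Css × CL = 39.2 × 5.610 = 219.9 mg/h

220 mg/h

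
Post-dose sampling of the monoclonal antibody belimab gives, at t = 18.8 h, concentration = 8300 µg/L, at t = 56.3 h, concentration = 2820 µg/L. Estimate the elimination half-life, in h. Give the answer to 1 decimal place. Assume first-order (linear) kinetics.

k = ln(C₁/C₂) / (t₂ − t₁) = ln(8300/2820) / (56.3 − 18.8)
  = 1.080 / 37.50 = 0.02880 h⁻¹
t½ = ln2 / k = 0.693147 / 0.02880 = 24.07 h

24.1 h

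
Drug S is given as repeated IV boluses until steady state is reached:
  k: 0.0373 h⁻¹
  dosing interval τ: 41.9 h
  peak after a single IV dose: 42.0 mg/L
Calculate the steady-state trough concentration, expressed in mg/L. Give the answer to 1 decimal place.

e^(−kτ) = e^(−0.03730 × 41.9) = 0.2095
Accumulation ratio R = 1 / (1 − e^(−kτ)) = 1 / (1 − 0.2095) = 1.265
Steady-state trough = C₀ × R × e^(−kτ) = 42.0 × 1.265 × 0.2095 = 11.13 mg/L

11.1 mg/L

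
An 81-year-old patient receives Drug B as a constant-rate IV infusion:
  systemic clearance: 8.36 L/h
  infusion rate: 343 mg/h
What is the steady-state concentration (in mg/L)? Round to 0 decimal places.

At steady state Css = R₀ / CL = 343 / 8.360 = 41.03 mg/L

41 mg/L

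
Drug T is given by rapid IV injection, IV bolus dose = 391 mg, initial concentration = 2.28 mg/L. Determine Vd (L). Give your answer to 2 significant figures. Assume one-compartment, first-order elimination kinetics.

170 L

Vd = Dose / C₀ = 391.0 / 2.28 = 171.5 L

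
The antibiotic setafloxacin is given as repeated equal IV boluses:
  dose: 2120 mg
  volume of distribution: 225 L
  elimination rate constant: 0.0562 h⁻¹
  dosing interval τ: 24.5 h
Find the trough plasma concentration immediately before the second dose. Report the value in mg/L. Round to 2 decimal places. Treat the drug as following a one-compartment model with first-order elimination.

2.38 mg/L

C₀ per dose = Dose / Vd = 2120 / 225 = 9.422 mg/L
Fraction remaining after one interval: r = e^(−kτ) = e^(−0.05620 × 24.5) = 0.2524
Before dose 2, 1 dose has been given (aged 1τ).
C_trough = C₀ × r = 9.422 × 0.2524 = 2.378 mg/L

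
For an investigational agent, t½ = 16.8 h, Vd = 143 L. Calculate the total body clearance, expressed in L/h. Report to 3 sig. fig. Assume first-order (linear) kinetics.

k = ln2 / t½ = 0.693147 / 16.8 = 0.04126 h⁻¹
CL = k × Vd = 0.04126 × 143 = 5.900 L/h

5.90 L/h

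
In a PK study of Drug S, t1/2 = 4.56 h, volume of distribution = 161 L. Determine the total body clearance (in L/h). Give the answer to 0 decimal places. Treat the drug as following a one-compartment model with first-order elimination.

k = ln2 / t½ = 0.693147 / 4.56 = 0.1520 h⁻¹
CL = k × Vd = 0.1520 × 161 = 24.47 L/h

24 L/h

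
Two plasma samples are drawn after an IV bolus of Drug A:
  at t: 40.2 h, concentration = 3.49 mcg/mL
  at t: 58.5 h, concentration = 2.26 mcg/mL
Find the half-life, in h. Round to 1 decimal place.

29.2 h

k = ln(C₁/C₂) / (t₂ − t₁) = ln(3.49/2.26) / (58.5 − 40.2)
  = 0.4345 / 18.30 = 0.02374 h⁻¹
t½ = ln2 / k = 0.693147 / 0.02374 = 29.20 h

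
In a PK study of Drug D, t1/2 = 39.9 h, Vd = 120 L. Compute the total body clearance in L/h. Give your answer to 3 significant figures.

k = ln2 / t½ = 0.693147 / 39.9 = 0.01737 h⁻¹
CL = k × Vd = 0.01737 × 120 = 2.084 L/h

2.08 L/h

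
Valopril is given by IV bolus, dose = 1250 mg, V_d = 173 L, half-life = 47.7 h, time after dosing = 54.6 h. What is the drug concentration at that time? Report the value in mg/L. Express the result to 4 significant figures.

3.268 mg/L

C₀ = Dose / Vd = 1250 / 173 = 7.225 mg/L
k = ln2 / t½ = 0.693147 / 47.7 = 0.01453 h⁻¹
C = C₀ · e^(−k·t) = 7.225 × e^(−0.01453 × 54.6)
  = 7.225 × 0.4523 = 3.268 mg/L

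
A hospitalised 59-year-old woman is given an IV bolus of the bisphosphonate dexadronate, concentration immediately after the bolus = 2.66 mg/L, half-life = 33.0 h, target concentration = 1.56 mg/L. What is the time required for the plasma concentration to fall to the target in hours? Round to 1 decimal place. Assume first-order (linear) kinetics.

k = ln2 / t½ = 0.693147 / 33.0 = 0.02100 h⁻¹
t = ln(C₀ / C) / k = ln(2.660 / 1.56) / 0.02100
  = ln(1.705) / 0.02100 = 0.5336 / 0.02100 = 25.41 h

25.4 h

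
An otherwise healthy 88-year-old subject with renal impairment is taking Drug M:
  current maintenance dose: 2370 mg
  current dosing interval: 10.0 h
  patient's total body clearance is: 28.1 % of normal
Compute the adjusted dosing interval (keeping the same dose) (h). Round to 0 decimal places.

36 h

To keep the same average steady-state level, dosing rate must scale with clearance.
CL ratio = 28.1 / 100 = 0.2810
New interval (same dose) = 10.0 / 0.2810 = 35.59 h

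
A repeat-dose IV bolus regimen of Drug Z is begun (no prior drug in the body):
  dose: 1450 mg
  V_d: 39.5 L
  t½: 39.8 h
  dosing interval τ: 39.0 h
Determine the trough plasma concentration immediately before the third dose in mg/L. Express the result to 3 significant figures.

28.0 mg/L

C₀ per dose = Dose / Vd = 1450 / 39.5 = 36.71 mg/L
k = ln2 / t½ = 0.693147 / 39.8 = 0.01742 h⁻¹
Fraction remaining after one interval: r = e^(−kτ) = e^(−0.01742 × 39.0) = 0.5069
Before dose 3, 2 doses have been given (aged 1τ, 2τ).
C_trough = C₀ × (r + r²) = 36.71 × (0.5069 + 0.2569) = 28.04 mg/L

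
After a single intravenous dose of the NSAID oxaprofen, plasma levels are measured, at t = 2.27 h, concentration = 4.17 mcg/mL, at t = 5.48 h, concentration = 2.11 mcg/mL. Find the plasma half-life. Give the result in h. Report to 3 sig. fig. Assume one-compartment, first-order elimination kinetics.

3.27 h

k = ln(C₁/C₂) / (t₂ − t₁) = ln(4.17/2.11) / (5.48 − 2.27)
  = 0.6812 / 3.210 = 0.2122 h⁻¹
t½ = ln2 / k = 0.693147 / 0.2122 = 3.266 h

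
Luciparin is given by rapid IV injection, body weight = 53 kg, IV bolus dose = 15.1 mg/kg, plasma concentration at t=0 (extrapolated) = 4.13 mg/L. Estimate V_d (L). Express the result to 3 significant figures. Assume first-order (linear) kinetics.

194 L

Dose = 15.1 × 53 = 800.3 mg
Vd = Dose / C₀ = 800.3 / 4.13 = 193.8 L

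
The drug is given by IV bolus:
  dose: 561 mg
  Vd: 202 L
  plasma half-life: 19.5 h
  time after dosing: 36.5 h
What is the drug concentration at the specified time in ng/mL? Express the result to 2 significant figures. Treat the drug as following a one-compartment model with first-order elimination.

C₀ = Dose / Vd = 561.0 / 202 = 2.777 mg/L
k = ln2 / t½ = 0.693147 / 19.5 = 0.03555 h⁻¹
C = C₀ · e^(−k·t) = 2.777 × e^(−0.03555 × 36.5)
  = 2.777 × 0.2732 = 0.7587 mg/L
Convert: 0.7587 mg/L × 1000 = 758.7 ng/mL

760 ng/mL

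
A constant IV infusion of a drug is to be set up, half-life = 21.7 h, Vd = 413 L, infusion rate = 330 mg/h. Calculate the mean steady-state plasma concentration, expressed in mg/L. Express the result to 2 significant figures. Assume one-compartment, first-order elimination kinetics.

25 mg/L

k = ln2 / t½ = 0.693147 / 21.7 = 0.03194 h⁻¹
CL = k × Vd = 0.03194 × 413 = 13.19 L/h
At steady state Css = R₀ / CL = 330 / 13.19 = 25.02 mg/L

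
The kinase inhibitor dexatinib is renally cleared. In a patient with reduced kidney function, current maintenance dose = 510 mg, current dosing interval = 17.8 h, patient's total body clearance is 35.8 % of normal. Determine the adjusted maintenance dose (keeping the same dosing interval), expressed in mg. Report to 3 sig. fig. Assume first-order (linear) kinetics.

To keep the same average steady-state level, dosing rate must scale with clearance.
CL ratio = 35.8 / 100 = 0.3580
New dose (same interval) = 510 × 0.3580 = 182.6 mg

183 mg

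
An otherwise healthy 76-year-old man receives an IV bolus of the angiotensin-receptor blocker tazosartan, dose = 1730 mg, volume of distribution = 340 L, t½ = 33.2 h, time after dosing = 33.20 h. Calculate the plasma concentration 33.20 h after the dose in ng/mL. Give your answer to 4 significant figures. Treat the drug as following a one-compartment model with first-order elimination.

2544 ng/mL

C₀ = Dose / Vd = 1730 / 340 = 5.088 mg/L
k = ln2 / t½ = 0.693147 / 33.2 = 0.02088 h⁻¹
t / t½ = 33.20 / 33.2 = 1 half-lives
C = C₀ × (1/2)^1 = 5.088 × 0.5000 = 2.544 mg/L
Convert: 2.544 mg/L × 1000 = 2544 ng/mL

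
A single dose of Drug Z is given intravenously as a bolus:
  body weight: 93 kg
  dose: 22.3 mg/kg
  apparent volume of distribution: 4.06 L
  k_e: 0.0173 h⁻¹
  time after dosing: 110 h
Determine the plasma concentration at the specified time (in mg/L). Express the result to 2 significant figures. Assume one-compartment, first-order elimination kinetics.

76 mg/L

Total dose = 22.3 × 93 = 2074 mg
C₀ = Dose / Vd = 2074 / 4.06 = 510.8 mg/L
C = C₀ · e^(−k·t) = 510.8 × e^(−0.01730 × 110)
  = 510.8 × 0.1491 = 76.16 mg/L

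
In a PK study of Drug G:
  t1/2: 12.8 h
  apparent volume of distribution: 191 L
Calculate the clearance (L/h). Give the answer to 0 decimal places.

10 L/h

k = ln2 / t½ = 0.693147 / 12.8 = 0.05415 h⁻¹
CL = k × Vd = 0.05415 × 191 = 10.34 L/h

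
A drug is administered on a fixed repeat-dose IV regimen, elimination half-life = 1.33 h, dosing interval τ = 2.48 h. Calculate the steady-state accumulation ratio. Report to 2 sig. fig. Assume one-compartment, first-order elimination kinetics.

1.4

k = ln2 / t½ = 0.693147 / 1.33 = 0.5212 h⁻¹
e^(−kτ) = e^(−0.5212 × 2.48) = 0.2746
Accumulation ratio R = 1 / (1 − e^(−kτ)) = 1 / (1 − 0.2746) = 1.379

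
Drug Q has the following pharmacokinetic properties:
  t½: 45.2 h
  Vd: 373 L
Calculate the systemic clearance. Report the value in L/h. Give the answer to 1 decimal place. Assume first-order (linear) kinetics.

5.7 L/h

k = ln2 / t½ = 0.693147 / 45.2 = 0.01534 h⁻¹
CL = k × Vd = 0.01534 × 373 = 5.722 L/h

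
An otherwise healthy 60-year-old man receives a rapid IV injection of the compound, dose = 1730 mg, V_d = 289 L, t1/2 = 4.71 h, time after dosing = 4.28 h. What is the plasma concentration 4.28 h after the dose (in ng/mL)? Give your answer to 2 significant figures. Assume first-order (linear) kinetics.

3200 ng/mL

C₀ = Dose / Vd = 1730 / 289 = 5.986 mg/L
k = ln2 / t½ = 0.693147 / 4.71 = 0.1472 h⁻¹
C = C₀ · e^(−k·t) = 5.986 × e^(−0.1472 × 4.28)
  = 5.986 × 0.5326 = 3.188 mg/L
Convert: 3.188 mg/L × 1000 = 3188 ng/mL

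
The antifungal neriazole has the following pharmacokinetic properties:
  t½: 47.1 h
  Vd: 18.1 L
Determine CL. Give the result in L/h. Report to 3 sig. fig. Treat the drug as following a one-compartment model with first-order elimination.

0.266 L/h

k = ln2 / t½ = 0.693147 / 47.1 = 0.01472 h⁻¹
CL = k × Vd = 0.01472 × 18.1 = 0.2664 L/h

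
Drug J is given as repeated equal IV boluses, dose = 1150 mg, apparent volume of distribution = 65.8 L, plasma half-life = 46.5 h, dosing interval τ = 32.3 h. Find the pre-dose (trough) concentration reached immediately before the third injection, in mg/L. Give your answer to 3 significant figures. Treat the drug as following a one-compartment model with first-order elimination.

C₀ per dose = Dose / Vd = 1150 / 65.8 = 17.48 mg/L
k = ln2 / t½ = 0.693147 / 46.5 = 0.01491 h⁻¹
Fraction remaining after one interval: r = e^(−kτ) = e^(−0.01491 × 32.3) = 0.6178
Before dose 3, 2 doses have been given (aged 1τ, 2τ).
C_trough = C₀ × (r + r²) = 17.48 × (0.6178 + 0.3817) = 17.47 mg/L

17.5 mg/L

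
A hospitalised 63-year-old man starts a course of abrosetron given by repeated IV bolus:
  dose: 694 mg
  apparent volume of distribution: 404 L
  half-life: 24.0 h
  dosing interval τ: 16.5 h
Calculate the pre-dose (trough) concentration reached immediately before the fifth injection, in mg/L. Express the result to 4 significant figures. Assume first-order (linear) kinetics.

C₀ per dose = Dose / Vd = 694 / 404 = 1.718 mg/L
k = ln2 / t½ = 0.693147 / 24.0 = 0.02888 h⁻¹
Fraction remaining after one interval: r = e^(−kτ) = e^(−0.02888 × 16.5) = 0.6209
Before dose 5, 4 doses have been given (aged 1τ, 2τ, 3τ, 4τ).
C_trough = C₀ × (r + r² + … + r^4) = C₀ × r(1−r^4)/(1−r)
        = 1.718 × 0.6209 × (1 − 0.1486) / (1 − 0.6209) = 2.396 mg/L

2.396 mg/L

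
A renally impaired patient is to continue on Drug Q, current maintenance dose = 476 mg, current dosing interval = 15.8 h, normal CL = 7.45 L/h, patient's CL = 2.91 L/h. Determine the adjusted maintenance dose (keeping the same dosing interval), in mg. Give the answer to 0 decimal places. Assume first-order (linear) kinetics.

186 mg

To keep the same average steady-state level, dosing rate must scale with clearance.
CL ratio = 2.91 / 7.45 = 0.3906
New dose (same interval) = 476 × 0.3906 = 185.9 mg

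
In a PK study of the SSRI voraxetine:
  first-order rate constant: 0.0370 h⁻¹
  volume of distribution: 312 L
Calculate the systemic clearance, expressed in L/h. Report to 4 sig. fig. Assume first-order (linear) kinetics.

11.54 L/h

CL = k × Vd = 0.0370 × 312 = 11.54 L/h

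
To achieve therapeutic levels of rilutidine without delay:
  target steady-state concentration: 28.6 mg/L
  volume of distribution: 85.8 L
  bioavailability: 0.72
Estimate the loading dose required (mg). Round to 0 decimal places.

3408 mg

LD = Css × Vd / F = 28.6 × 85.8 / 0.72 = 3408 mg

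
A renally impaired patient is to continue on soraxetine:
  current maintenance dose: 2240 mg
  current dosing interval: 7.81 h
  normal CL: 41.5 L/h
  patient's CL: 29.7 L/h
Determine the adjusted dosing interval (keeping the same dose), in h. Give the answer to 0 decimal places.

To keep the same average steady-state level, dosing rate must scale with clearance.
CL ratio = 29.7 / 41.5 = 0.7157
New interval (same dose) = 7.81 / 0.7157 = 10.91 h

11 h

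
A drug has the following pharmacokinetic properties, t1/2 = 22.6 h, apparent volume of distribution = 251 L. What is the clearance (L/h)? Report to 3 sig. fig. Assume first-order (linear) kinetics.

k = ln2 / t½ = 0.693147 / 22.6 = 0.03067 h⁻¹
CL = k × Vd = 0.03067 × 251 = 7.698 L/h

7.70 L/h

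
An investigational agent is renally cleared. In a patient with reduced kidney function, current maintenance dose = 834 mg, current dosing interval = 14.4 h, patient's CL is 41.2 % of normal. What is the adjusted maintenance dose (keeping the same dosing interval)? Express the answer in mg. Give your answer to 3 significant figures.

To keep the same average steady-state level, dosing rate must scale with clearance.
CL ratio = 41.2 / 100 = 0.4120
New dose (same interval) = 834 × 0.4120 = 343.6 mg

344 mg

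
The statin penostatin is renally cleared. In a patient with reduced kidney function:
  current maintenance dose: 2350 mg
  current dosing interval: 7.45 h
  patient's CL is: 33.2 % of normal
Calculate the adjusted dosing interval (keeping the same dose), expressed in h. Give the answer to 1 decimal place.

To keep the same average steady-state level, dosing rate must scale with clearance.
CL ratio = 33.2 / 100 = 0.3320
New interval (same dose) = 7.45 / 0.3320 = 22.44 h

22.4 h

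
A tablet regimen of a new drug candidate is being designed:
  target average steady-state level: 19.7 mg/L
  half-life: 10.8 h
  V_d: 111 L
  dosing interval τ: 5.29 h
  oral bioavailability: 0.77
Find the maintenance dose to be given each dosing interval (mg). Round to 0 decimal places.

k = ln2 / t½ = 0.693147 / 10.8 = 0.06418 h⁻¹
CL = k × Vd = 0.06418 × 111 = 7.124 L/h
At steady state, F × (Dose/τ) = Css × CL.
Dose = Css × CL × τ / F = 19.7 × 7.124 × 5.29 / 0.77 = 964.2 mg

964 mg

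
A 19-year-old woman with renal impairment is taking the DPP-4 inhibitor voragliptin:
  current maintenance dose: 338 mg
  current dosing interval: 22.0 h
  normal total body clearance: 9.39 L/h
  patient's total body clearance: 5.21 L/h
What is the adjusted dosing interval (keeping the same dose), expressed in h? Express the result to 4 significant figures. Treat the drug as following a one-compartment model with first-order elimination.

To keep the same average steady-state level, dosing rate must scale with clearance.
CL ratio = 5.21 / 9.39 = 0.5548
New interval (same dose) = 22.0 / 0.5548 = 39.65 h

39.65 h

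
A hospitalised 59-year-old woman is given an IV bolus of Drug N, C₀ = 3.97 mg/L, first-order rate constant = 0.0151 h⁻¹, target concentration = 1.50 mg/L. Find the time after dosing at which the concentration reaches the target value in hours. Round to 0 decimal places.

t = ln(C₀ / C) / k = ln(3.970 / 1.50) / 0.01510
  = ln(2.647) / 0.01510 = 0.9734 / 0.01510 = 64.46 h

64 h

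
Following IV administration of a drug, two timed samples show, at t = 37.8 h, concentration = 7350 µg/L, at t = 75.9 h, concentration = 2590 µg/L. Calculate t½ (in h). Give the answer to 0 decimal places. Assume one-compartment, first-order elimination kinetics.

k = ln(C₁/C₂) / (t₂ − t₁) = ln(7350/2590) / (75.9 − 37.8)
  = 1.043 / 38.10 = 0.02738 h⁻¹
t½ = ln2 / k = 0.693147 / 0.02738 = 25.32 h

25 h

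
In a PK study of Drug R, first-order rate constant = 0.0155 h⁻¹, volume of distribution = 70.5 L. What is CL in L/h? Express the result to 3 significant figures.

CL = k × Vd = 0.0155 × 70.5 = 1.093 L/h

1.09 L/h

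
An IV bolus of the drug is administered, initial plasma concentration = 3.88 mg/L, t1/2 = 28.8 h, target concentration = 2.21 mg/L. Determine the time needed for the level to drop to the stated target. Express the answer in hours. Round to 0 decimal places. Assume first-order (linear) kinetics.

23 h

k = ln2 / t½ = 0.693147 / 28.8 = 0.02407 h⁻¹
t = ln(C₀ / C) / k = ln(3.880 / 2.21) / 0.02407
  = ln(1.756) / 0.02407 = 0.5630 / 0.02407 = 23.39 h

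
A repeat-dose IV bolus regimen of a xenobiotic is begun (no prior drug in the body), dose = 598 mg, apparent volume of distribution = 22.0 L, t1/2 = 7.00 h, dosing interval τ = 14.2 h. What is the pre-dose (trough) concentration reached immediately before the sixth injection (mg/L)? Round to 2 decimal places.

C₀ per dose = Dose / Vd = 598 / 22.0 = 27.18 mg/L
k = ln2 / t½ = 0.693147 / 7.00 = 0.09902 h⁻¹
Fraction remaining after one interval: r = e^(−kτ) = e^(−0.09902 × 14.2) = 0.2451
Before dose 6, 5 doses have been given (aged 1τ, 2τ, 3τ, 4τ, 5τ).
C_trough = C₀ × (r + r² + … + r^5) = C₀ × r(1−r^5)/(1−r)
        = 27.18 × 0.2451 × (1 − 0.0008845) / (1 − 0.2451) = 8.817 mg/L

8.82 mg/L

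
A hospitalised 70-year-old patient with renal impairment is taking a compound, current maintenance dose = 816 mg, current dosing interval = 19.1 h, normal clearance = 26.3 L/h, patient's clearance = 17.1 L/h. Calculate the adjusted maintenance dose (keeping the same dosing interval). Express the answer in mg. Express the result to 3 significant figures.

To keep the same average steady-state level, dosing rate must scale with clearance.
CL ratio = 17.1 / 26.3 = 0.6502
New dose (same interval) = 816 × 0.6502 = 530.6 mg

531 mg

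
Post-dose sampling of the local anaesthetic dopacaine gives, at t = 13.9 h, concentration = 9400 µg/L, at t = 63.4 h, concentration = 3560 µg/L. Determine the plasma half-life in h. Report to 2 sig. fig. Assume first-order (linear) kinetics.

35 h

k = ln(C₁/C₂) / (t₂ − t₁) = ln(9400/3560) / (63.4 − 13.9)
  = 0.9709 / 49.50 = 0.01961 h⁻¹
t½ = ln2 / k = 0.693147 / 0.01961 = 35.35 h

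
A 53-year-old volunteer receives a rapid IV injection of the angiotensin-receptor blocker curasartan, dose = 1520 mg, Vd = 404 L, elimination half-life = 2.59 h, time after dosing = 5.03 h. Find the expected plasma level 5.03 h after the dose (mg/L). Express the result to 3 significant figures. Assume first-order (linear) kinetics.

0.979 mg/L

C₀ = Dose / Vd = 1520 / 404 = 3.762 mg/L
k = ln2 / t½ = 0.693147 / 2.59 = 0.2676 h⁻¹
C = C₀ · e^(−k·t) = 3.762 × e^(−0.2676 × 5.03)
  = 3.762 × 0.2603 = 0.9792 mg/L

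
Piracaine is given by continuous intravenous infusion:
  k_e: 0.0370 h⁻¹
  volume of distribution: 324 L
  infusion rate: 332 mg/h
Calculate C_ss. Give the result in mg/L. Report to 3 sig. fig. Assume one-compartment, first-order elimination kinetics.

CL = k × Vd = 0.03700 × 324 = 11.99 L/h
At steady state Css = R₀ / CL = 332 / 11.99 = 27.69 mg/L

27.7 mg/L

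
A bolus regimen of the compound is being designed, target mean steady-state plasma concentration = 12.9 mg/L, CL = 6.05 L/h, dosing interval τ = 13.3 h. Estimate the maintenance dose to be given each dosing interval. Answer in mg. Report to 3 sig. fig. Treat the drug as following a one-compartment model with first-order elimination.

At steady state, Dose/τ = Css × CL.
Dose = Css × CL × τ = 12.9 × 6.050 × 13.3 = 1038 mg

1040 mg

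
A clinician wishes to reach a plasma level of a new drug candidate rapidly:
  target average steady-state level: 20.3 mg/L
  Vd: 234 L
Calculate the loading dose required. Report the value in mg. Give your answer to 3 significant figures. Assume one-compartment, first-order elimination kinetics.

4750 mg

LD = Css × Vd = 20.3 × 234 = 4750 mg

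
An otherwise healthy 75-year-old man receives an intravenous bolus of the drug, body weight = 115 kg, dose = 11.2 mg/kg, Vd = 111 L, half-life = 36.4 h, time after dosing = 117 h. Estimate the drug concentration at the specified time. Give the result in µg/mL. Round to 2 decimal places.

1.25 µg/mL

Total dose = 11.2 × 115 = 1288 mg
C₀ = Dose / Vd = 1288 / 111 = 11.60 mg/L
k = ln2 / t½ = 0.693147 / 36.4 = 0.01904 h⁻¹
C = C₀ · e^(−k·t) = 11.60 × e^(−0.01904 × 117)
  = 11.60 × 0.1078 = 1.250 mg/L
(1.250 mg/L = 1.250 µg/mL)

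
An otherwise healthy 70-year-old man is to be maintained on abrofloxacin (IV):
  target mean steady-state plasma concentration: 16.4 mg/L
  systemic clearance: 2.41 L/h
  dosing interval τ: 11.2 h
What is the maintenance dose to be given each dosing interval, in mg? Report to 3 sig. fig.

At steady state, Dose/τ = Css × CL.
Dose = Css × CL × τ = 16.4 × 2.410 × 11.2 = 442.7 mg

443 mg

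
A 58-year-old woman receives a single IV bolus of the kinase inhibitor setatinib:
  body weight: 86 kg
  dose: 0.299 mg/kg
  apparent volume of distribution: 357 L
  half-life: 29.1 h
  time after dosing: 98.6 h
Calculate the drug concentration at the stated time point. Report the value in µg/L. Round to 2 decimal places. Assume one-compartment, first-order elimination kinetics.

6.88 µg/L

Total dose = 0.299 × 86 = 25.71 mg
C₀ = Dose / Vd = 25.71 / 357 = 0.07202 mg/L
k = ln2 / t½ = 0.693147 / 29.1 = 0.02382 h⁻¹
C = C₀ · e^(−k·t) = 0.07202 × e^(−0.02382 × 98.6)
  = 0.07202 × 0.09550 = 0.006878 mg/L
Convert: 0.006878 mg/L × 1000 = 6.878 µg/L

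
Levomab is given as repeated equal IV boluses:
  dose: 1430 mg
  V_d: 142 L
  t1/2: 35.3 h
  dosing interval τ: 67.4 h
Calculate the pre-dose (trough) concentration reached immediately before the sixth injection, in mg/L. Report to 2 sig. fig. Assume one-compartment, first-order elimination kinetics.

C₀ per dose = Dose / Vd = 1430 / 142 = 10.07 mg/L
k = ln2 / t½ = 0.693147 / 35.3 = 0.01964 h⁻¹
Fraction remaining after one interval: r = e^(−kτ) = e^(−0.01964 × 67.4) = 0.2661
Before dose 6, 5 doses have been given (aged 1τ, 2τ, 3τ, 4τ, 5τ).
C_trough = C₀ × (r + r² + … + r^5) = C₀ × r(1−r^5)/(1−r)
        = 10.07 × 0.2661 × (1 − 0.001334) / (1 − 0.2661) = 3.646 mg/L

3.6 mg/L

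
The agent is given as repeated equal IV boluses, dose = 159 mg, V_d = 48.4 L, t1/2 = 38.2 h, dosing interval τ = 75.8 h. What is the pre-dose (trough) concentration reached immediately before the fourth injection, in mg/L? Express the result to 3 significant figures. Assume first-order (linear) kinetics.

1.09 mg/L

C₀ per dose = Dose / Vd = 159 / 48.4 = 3.285 mg/L
k = ln2 / t½ = 0.693147 / 38.2 = 0.01815 h⁻¹
Fraction remaining after one interval: r = e^(−kτ) = e^(−0.01815 × 75.8) = 0.2526
Before dose 4, 3 doses have been given (aged 1τ, 2τ, 3τ).
C_trough = C₀ × (r + r² + … + r^3) = C₀ × r(1−r^3)/(1−r)
        = 3.285 × 0.2526 × (1 − 0.01612) / (1 − 0.2526) = 1.092 mg/L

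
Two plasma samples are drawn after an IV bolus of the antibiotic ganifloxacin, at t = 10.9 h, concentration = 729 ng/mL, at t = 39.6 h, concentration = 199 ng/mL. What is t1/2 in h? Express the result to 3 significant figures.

k = ln(C₁/C₂) / (t₂ − t₁) = ln(729/199) / (39.6 − 10.9)
  = 1.298 / 28.70 = 0.04523 h⁻¹
t½ = ln2 / k = 0.693147 / 0.04523 = 15.32 h

15.3 h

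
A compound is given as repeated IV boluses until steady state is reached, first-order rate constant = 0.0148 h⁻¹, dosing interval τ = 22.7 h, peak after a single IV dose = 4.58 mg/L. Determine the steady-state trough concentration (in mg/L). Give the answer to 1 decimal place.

11.5 mg/L

e^(−kτ) = e^(−0.01480 × 22.7) = 0.7147
Accumulation ratio R = 1 / (1 − e^(−kτ)) = 1 / (1 − 0.7147) = 3.505
Steady-state trough = C₀ × R × e^(−kτ) = 4.58 × 3.505 × 0.7147 = 11.47 mg/L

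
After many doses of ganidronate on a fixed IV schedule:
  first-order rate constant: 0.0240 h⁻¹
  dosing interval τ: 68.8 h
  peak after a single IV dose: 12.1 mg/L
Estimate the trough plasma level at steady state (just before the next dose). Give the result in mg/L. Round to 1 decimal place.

2.9 mg/L

e^(−kτ) = e^(−0.02400 × 68.8) = 0.1918
Accumulation ratio R = 1 / (1 − e^(−kτ)) = 1 / (1 − 0.1918) = 1.237
Steady-state trough = C₀ × R × e^(−kτ) = 12.1 × 1.237 × 0.1918 = 2.871 mg/L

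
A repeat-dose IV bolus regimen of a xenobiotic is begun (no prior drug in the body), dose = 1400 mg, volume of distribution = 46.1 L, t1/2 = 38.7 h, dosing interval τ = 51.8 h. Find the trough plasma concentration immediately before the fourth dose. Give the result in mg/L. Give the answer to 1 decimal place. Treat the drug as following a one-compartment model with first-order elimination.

C₀ per dose = Dose / Vd = 1400 / 46.1 = 30.37 mg/L
k = ln2 / t½ = 0.693147 / 38.7 = 0.01791 h⁻¹
Fraction remaining after one interval: r = e^(−kτ) = e^(−0.01791 × 51.8) = 0.3954
Before dose 4, 3 doses have been given (aged 1τ, 2τ, 3τ).
C_trough = C₀ × (r + r² + … + r^3) = C₀ × r(1−r^3)/(1−r)
        = 30.37 × 0.3954 × (1 − 0.06182) / (1 − 0.3954) = 18.63 mg/L

18.6 mg/L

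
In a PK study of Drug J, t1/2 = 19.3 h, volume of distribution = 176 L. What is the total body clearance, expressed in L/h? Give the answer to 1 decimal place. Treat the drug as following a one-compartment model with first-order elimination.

k = ln2 / t½ = 0.693147 / 19.3 = 0.03591 h⁻¹
CL = k × Vd = 0.03591 × 176 = 6.320 L/h

6.3 L/h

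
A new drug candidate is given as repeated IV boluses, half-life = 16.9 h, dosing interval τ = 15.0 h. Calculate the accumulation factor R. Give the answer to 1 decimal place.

k = ln2 / t½ = 0.693147 / 16.9 = 0.04101 h⁻¹
e^(−kτ) = e^(−0.04101 × 15.0) = 0.5406
Accumulation ratio R = 1 / (1 − e^(−kτ)) = 1 / (1 − 0.5406) = 2.177

2.2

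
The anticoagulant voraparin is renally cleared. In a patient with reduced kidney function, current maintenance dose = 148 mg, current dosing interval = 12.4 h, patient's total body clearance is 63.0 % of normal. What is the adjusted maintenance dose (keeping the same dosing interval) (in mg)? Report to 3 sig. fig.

93.2 mg

To keep the same average steady-state level, dosing rate must scale with clearance.
CL ratio = 63.0 / 100 = 0.6300
New dose (same interval) = 148 × 0.6300 = 93.24 mg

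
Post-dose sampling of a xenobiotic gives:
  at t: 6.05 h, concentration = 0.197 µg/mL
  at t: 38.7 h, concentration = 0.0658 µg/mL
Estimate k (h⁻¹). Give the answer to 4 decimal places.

k = ln(C₁/C₂) / (t₂ − t₁) = ln(0.197/0.0658) / (38.7 − 6.05)
  = 1.097 / 32.65 = 0.03360 h⁻¹

0.0336 h⁻¹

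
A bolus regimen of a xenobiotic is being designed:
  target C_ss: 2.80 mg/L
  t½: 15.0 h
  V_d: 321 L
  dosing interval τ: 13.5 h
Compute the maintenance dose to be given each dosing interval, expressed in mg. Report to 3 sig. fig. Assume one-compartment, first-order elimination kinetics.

561 mg

k = ln2 / t½ = 0.693147 / 15.0 = 0.04621 h⁻¹
CL = k × Vd = 0.04621 × 321 = 14.83 L/h
At steady state, Dose/τ = Css × CL.
Dose = Css × CL × τ = 2.80 × 14.83 × 13.5 = 560.6 mg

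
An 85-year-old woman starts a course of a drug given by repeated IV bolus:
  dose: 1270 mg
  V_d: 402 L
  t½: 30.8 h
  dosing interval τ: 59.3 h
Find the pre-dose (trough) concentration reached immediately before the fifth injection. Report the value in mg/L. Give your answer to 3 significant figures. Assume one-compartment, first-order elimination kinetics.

C₀ per dose = Dose / Vd = 1270 / 402 = 3.159 mg/L
k = ln2 / t½ = 0.693147 / 30.8 = 0.02250 h⁻¹
Fraction remaining after one interval: r = e^(−kτ) = e^(−0.02250 × 59.3) = 0.2634
Before dose 5, 4 doses have been given (aged 1τ, 2τ, 3τ, 4τ).
C_trough = C₀ × (r + r² + … + r^4) = C₀ × r(1−r^4)/(1−r)
        = 3.159 × 0.2634 × (1 − 0.004814) / (1 − 0.2634) = 1.124 mg/L

1.12 mg/L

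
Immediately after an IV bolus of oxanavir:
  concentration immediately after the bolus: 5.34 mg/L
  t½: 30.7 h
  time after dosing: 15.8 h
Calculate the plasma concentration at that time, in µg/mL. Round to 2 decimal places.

3.74 µg/mL

k = ln2 / t½ = 0.693147 / 30.7 = 0.02258 h⁻¹
C = C₀ · e^(−k·t) = 5.340 × e^(−0.02258 × 15.8)
  = 5.340 × 0.6999 = 3.737 mg/L
(3.737 mg/L = 3.737 µg/mL)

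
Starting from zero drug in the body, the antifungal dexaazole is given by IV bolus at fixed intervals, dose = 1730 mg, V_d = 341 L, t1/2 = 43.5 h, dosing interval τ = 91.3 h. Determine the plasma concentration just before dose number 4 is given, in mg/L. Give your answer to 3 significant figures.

1.53 mg/L

C₀ per dose = Dose / Vd = 1730 / 341 = 5.073 mg/L
k = ln2 / t½ = 0.693147 / 43.5 = 0.01593 h⁻¹
Fraction remaining after one interval: r = e^(−kτ) = e^(−0.01593 × 91.3) = 0.2335
Before dose 4, 3 doses have been given (aged 1τ, 2τ, 3τ).
C_trough = C₀ × (r + r² + … + r^3) = C₀ × r(1−r^3)/(1−r)
        = 5.073 × 0.2335 × (1 − 0.01273) / (1 − 0.2335) = 1.526 mg/L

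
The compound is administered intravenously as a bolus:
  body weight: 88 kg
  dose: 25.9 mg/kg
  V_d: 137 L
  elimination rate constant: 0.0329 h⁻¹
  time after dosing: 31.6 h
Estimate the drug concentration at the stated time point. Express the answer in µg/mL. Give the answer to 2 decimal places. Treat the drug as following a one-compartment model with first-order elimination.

5.88 µg/mL

Total dose = 25.9 × 88 = 2279 mg
C₀ = Dose / Vd = 2279 / 137 = 16.64 mg/L
C = C₀ · e^(−k·t) = 16.64 × e^(−0.03290 × 31.6)
  = 16.64 × 0.3536 = 5.884 mg/L
(5.884 mg/L = 5.884 µg/mL)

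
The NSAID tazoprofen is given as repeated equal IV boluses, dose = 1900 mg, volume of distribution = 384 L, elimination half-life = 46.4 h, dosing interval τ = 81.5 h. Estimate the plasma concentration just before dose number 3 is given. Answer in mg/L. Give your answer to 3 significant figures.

1.90 mg/L

C₀ per dose = Dose / Vd = 1900 / 384 = 4.948 mg/L
k = ln2 / t½ = 0.693147 / 46.4 = 0.01494 h⁻¹
Fraction remaining after one interval: r = e^(−kτ) = e^(−0.01494 × 81.5) = 0.2959
Before dose 3, 2 doses have been given (aged 1τ, 2τ).
C_trough = C₀ × (r + r²) = 4.948 × (0.2959 + 0.08756) = 1.897 mg/L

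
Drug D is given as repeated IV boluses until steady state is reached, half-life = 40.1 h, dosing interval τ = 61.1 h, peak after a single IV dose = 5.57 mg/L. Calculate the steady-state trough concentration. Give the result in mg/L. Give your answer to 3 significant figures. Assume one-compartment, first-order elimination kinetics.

k = ln2 / t½ = 0.693147 / 40.1 = 0.01729 h⁻¹
e^(−kτ) = e^(−0.01729 × 61.1) = 0.3477
Accumulation ratio R = 1 / (1 − e^(−kτ)) = 1 / (1 − 0.3477) = 1.533
Steady-state trough = C₀ × R × e^(−kτ) = 5.57 × 1.533 × 0.3477 = 2.969 mg/L

2.97 mg/L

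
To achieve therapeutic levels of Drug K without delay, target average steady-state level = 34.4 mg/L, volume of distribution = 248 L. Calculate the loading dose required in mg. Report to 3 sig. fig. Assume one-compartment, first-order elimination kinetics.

8530 mg

LD = Css × Vd = 34.4 × 248 = 8531 mg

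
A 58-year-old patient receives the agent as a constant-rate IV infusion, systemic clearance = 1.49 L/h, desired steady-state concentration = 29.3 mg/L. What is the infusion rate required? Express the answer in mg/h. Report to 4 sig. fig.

At steady state, infusion rate R₀ = Css × CL = 29.3 × 1.490 = 43.66 mg/h

43.66 mg/h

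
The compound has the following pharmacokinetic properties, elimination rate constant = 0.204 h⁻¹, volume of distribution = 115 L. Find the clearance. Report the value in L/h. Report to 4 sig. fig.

23.46 L/h

CL = k × Vd = 0.204 × 115 = 23.46 L/h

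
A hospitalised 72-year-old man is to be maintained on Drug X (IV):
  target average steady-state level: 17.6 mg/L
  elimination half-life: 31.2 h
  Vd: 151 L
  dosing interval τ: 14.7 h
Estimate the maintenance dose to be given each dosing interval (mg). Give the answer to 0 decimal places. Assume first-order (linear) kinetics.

k = ln2 / t½ = 0.693147 / 31.2 = 0.02222 h⁻¹
CL = k × Vd = 0.02222 × 151 = 3.355 L/h
At steady state, Dose/τ = Css × CL.
Dose = Css × CL × τ = 17.6 × 3.355 × 14.7 = 868.0 mg

868 mg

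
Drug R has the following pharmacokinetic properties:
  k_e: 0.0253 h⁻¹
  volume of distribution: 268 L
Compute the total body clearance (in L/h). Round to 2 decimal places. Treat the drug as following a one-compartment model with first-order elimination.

6.78 L/h

CL = k × Vd = 0.0253 × 268 = 6.780 L/h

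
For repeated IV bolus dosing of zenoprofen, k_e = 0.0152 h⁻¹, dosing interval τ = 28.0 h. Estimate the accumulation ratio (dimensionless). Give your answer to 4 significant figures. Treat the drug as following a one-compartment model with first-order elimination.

e^(−kτ) = e^(−0.01520 × 28.0) = 0.6534
Accumulation ratio R = 1 / (1 − e^(−kτ)) = 1 / (1 − 0.6534) = 2.885

2.885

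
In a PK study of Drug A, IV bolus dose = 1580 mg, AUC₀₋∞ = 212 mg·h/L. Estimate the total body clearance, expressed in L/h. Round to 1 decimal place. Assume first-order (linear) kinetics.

CL = Dose / AUC = 1580 / 212 = 7.453 L/h

7.5 L/h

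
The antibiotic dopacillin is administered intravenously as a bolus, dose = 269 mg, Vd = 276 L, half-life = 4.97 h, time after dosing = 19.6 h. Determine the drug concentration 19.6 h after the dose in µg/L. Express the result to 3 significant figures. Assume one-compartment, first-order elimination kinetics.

63.3 µg/L

C₀ = Dose / Vd = 269.0 / 276 = 0.9746 mg/L
k = ln2 / t½ = 0.693147 / 4.97 = 0.1395 h⁻¹
C = C₀ · e^(−k·t) = 0.9746 × e^(−0.1395 × 19.6)
  = 0.9746 × 0.06495 = 0.06330 mg/L
Convert: 0.06330 mg/L × 1000 = 63.30 µg/L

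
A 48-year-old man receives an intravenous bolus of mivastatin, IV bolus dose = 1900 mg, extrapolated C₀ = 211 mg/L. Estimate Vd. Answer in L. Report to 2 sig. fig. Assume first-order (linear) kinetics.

Vd = Dose / C₀ = 1900 / 211 = 9.005 L

9.0 L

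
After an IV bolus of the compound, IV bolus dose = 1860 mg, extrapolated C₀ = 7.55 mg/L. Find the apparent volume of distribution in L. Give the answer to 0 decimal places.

246 L

Vd = Dose / C₀ = 1860 / 7.55 = 246.4 L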